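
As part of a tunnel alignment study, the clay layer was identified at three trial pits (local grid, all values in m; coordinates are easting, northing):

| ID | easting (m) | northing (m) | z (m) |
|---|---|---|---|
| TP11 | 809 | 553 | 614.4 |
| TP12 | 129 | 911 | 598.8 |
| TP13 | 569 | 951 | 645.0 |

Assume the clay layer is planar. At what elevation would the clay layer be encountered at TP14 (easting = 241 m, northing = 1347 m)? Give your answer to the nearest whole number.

667 m

Two edge vectors: TP11→TP12 = (-680, 358, -15.6), TP11→TP13 = (-240, 398, 30.6).
Normal n = (TP11→TP12) × (TP11→TP13) = (17163.6, 24552, -184720).
So ∂z/∂easting = −n_x/n_z = 0.09292 and ∂z/∂northing = −n_y/n_z = 0.13291.
Intercept c from TP11: 614.4 − 75.17 − 73.50 = 465.73.
At (241, 1347): z = 22.4 + 179.0 + 465.73 = 667.2 m.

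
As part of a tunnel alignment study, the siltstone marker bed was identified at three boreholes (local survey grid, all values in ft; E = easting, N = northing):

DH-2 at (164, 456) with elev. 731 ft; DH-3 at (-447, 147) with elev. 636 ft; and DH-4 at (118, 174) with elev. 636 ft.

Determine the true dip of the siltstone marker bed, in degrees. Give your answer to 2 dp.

Let the plane be z = a·E + b·N + c.
DH-3−DH-2: −611a − 309b = −95;  DH-4−DH-2: −46a − 282b = −95.
Solving gives a = −0.01623, b = 0.33953.
Gradient magnitude |∇z| = √(a² + b²) = √(0.00026 + 0.11528) = 0.33991.
True dip = arctan(0.33991) = 18.77°, dipping toward S (azimuth ≈ 177°).

18.77°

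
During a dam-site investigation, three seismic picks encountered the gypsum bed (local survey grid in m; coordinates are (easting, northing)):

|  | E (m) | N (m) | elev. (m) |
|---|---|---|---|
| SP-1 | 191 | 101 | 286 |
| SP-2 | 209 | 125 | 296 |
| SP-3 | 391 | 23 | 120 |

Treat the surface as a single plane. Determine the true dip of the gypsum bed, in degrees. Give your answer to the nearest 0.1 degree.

Two edge vectors: SP-1→SP-2 = (18, 24, 10), SP-1→SP-3 = (200, -78, -166).
Normal n = (SP-1→SP-2) × (SP-1→SP-3) = (-3204, 4988, -6204).
So ∂z/∂E = −n_x/n_z = −0.51644 and ∂z/∂N = −n_y/n_z = 0.80400.
Gradient magnitude |∇z| = √(a² + b²) = √(0.26671 + 0.64641) = 0.95557.
True dip = arctan(0.95557) = 43.7°, dipping toward SSE (azimuth ≈ 147°).

43.7°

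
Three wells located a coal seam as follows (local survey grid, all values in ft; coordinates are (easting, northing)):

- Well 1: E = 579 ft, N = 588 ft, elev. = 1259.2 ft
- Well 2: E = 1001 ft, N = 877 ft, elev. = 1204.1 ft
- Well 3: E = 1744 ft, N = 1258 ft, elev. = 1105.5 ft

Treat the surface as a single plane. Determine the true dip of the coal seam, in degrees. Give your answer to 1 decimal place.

7.9°

Two edge vectors: Well 1→Well 2 = (422, 289, -55.1), Well 1→Well 3 = (1165, 670, -153.7).
Normal n = (Well 1→Well 2) × (Well 1→Well 3) = (-7502.3, 669.9, -53945).
So ∂z/∂E = −n_x/n_z = −0.13907 and ∂z/∂N = −n_y/n_z = 0.01242.
Gradient magnitude |∇z| = √(a² + b²) = √(0.01934 + 0.00015) = 0.13963.
True dip = arctan(0.13963) = 7.9°, dipping toward E (azimuth ≈ 095°).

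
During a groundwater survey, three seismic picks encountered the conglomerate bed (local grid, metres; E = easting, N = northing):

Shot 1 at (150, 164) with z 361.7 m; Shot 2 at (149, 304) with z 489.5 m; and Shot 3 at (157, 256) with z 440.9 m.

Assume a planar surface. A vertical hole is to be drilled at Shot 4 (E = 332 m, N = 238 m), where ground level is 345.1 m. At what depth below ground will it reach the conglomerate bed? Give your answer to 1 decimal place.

Two edge vectors: Shot 1→Shot 2 = (-1, 140, 127.8), Shot 1→Shot 3 = (7, 92, 79.2).
Normal n = (Shot 1→Shot 2) × (Shot 1→Shot 3) = (-669.6, 973.8, -1072).
So ∂z/∂E = −n_x/n_z = −0.62463 and ∂z/∂N = −n_y/n_z = 0.90840.
Intercept c from Shot 1: 361.7 + 93.69 − 148.98 = 306.42.
At (332, 238): z_contact = −207.38 + 216.20 + 306.42 = 315.24 m.
Depth below ground = 345.1 − 315.24 = 29.9 m.

29.9 m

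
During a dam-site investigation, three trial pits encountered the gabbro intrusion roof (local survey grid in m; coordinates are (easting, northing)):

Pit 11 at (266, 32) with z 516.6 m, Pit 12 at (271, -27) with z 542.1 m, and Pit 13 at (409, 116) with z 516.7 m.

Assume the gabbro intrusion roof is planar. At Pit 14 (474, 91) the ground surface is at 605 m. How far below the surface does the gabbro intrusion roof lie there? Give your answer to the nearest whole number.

Let the plane be z = a·E + b·N + c.
Pit 12−Pit 11: 5a − 59b = 25.5;  Pit 13−Pit 11: 143a + 84b = 0.1.
Solving gives a = 0.24251, b = −0.41165.
Then c = 516.6 − a·266 − b·32 = 465.27.
At (474, 91): z_contact = 114.9 − 37.5 + 465.27 = 542.8 m.
Depth below ground = 605 − 542.8 = 62 m.

62 m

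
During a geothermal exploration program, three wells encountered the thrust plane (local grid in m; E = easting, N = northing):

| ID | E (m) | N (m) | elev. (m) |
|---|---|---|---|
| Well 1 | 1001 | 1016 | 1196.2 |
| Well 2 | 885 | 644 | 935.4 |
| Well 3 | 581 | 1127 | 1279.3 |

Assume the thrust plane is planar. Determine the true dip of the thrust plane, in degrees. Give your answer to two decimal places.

35.18°

Two edge vectors: Well 1→Well 2 = (-116, -372, -260.8), Well 1→Well 3 = (-420, 111, 83.1).
Normal n = (Well 1→Well 2) × (Well 1→Well 3) = (-1964.4, 119175.6, -169116).
So ∂z/∂E = −n_x/n_z = −0.01162 and ∂z/∂N = −n_y/n_z = 0.70470.
Gradient magnitude |∇z| = √(a² + b²) = √(0.00013 + 0.49660) = 0.70479.
True dip = arctan(0.70479) = 35.18°, dipping toward S (azimuth ≈ 179°).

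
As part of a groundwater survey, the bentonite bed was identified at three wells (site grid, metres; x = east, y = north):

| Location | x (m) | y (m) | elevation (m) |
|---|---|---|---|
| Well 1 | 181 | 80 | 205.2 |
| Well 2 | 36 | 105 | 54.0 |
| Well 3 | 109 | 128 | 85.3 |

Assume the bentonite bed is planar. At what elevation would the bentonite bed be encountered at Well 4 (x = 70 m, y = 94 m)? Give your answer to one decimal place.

Let the plane be z = a·x + b·y + c.
Well 2−Well 1: −145a + 25b = −151.2;  Well 3−Well 1: −72a + 48b = −119.9.
Solving gives a = 0.82560, b = −1.25952.
Then c = 205.2 − a·181 − b·80 = 156.53.
At (70, 94): z = 57.8 − 118.4 + 156.53 = 95.9 m.

95.9 m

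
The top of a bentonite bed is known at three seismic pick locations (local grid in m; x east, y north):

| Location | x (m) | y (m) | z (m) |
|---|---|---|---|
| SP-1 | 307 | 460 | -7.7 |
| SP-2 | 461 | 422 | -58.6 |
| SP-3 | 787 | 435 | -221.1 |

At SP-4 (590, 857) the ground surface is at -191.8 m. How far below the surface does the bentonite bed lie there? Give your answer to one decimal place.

183.0 m

Let the plane be z = a·x + b·y + c.
SP-2−SP-1: 154a − 38b = −50.9;  SP-3−SP-1: 480a − 25b = −213.4.
Solving gives a = −0.47510, b = −0.58593.
Then c = -7.7 − a·307 − b·460 = 407.69.
At (590, 857): z_contact = −280.31 − 502.15 + 407.69 = -374.77 m.
Depth below ground = -191.8 − (-374.77) = 183.0 m.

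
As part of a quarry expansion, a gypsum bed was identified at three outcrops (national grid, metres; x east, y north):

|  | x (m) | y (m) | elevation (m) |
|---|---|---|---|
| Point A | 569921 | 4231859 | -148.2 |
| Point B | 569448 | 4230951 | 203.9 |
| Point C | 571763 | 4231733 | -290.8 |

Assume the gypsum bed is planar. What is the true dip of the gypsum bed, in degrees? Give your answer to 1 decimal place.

Let the plane be z = a·x + b·y + c.
Point B−Point A: −473a − 908b = 352.1;  Point C−Point A: 1842a − 126b = −142.6.
Solving gives a = −0.10036, b = −0.33549.
Gradient magnitude |∇z| = √(a² + b²) = √(0.01007 + 0.11256) = 0.35018.
True dip = arctan(0.35018) = 19.3°, dipping toward NNE (azimuth ≈ 017°).

19.3°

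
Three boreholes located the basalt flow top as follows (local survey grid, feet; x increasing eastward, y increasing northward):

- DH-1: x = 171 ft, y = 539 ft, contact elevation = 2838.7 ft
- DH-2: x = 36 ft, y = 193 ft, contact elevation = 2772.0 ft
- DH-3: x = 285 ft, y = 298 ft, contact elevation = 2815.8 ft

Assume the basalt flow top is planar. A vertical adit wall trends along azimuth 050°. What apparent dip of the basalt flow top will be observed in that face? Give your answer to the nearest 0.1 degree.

Two edge vectors: DH-1→DH-2 = (-135, -346, -66.7), DH-1→DH-3 = (114, -241, -22.9).
Normal n = (DH-1→DH-2) × (DH-1→DH-3) = (-8151.3, -10695.3, 71979).
So ∂z/∂x = −n_x/n_z = 0.11325 and ∂z/∂y = −n_y/n_z = 0.14859.
Unit vector along 050° is (sin 50°, cos 50°) = (0.7660, 0.6428).
Slope in that direction = a·(0.7660) + b·(0.6428) = 0.18226.
Apparent dip = arctan|0.18226| = 10.3° (true dip is 10.6°, so apparent ≤ true as expected).

10.3°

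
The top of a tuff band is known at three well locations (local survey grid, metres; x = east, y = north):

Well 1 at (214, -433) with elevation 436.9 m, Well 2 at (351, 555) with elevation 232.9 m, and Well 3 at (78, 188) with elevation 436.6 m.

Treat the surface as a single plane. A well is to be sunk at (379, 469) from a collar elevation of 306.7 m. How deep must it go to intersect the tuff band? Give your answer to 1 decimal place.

Two edge vectors: Well 1→Well 2 = (137, 988, -204), Well 1→Well 3 = (-136, 621, -0.3).
Normal n = (Well 1→Well 2) × (Well 1→Well 3) = (126387.6, 27785.1, 219445).
So ∂z/∂x = −n_x/n_z = −0.57594 and ∂z/∂y = −n_y/n_z = −0.12662.
Intercept c from Well 1: 436.9 + 123.25 − 54.82 = 505.33.
At (379, 469): z_contact = −218.28 − 59.38 + 505.33 = 227.66 m.
Depth below ground = 306.7 − 227.66 = 79.0 m.

79.0 m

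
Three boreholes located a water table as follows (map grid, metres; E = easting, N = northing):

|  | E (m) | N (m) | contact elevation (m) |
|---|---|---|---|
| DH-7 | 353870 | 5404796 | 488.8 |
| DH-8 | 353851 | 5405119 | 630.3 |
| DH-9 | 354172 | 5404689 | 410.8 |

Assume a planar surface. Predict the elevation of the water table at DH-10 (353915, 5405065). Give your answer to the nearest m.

600 m

Let the plane be z = a·E + b·N + c.
DH-8−DH-7: −19a + 323b = 141.5;  DH-9−DH-7: 302a − 107b = −78.
Solving gives a = −0.10525792, b = 0.43188885.
Then c = 488.8 − a·353870 − b·5404796 = −2296534.72.
At (353915, 5405065): z = −37252.4 + 2334387.3 − 2296534.72 = 600.2 m.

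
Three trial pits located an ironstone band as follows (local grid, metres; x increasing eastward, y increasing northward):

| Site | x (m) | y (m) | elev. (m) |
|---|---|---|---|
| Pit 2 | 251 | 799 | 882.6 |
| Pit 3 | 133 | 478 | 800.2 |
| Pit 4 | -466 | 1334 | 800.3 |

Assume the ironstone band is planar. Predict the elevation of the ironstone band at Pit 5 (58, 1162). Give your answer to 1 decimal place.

Let the plane be z = a·x + b·y + c.
Pit 3−Pit 2: −118a − 321b = −82.4;  Pit 4−Pit 2: −717a + 535b = −82.3.
Solving gives a = 0.240387, b = 0.168331.
Then c = 882.6 − a·251 − b·799 = 687.77.
At (58, 1162): z = 13.9 + 195.6 + 687.77 = 897.3 m.

897.3 m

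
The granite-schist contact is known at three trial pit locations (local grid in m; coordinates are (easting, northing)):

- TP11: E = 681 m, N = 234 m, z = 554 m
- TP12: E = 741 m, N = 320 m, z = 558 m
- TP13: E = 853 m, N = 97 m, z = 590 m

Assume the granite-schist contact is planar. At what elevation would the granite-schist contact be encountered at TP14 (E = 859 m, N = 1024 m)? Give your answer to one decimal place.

531.7 m

Two edge vectors: TP11→TP12 = (60, 86, 4), TP11→TP13 = (172, -137, 36).
Normal n = (TP11→TP12) × (TP11→TP13) = (3644, -1472, -23012).
So ∂z/∂E = −n_x/n_z = 0.158352 and ∂z/∂N = −n_y/n_z = −0.063967.
Intercept c from TP11: 554 − 107.84 + 14.97 = 461.13.
At (859, 1024): z = 136.0 − 65.5 + 461.13 = 531.7 m.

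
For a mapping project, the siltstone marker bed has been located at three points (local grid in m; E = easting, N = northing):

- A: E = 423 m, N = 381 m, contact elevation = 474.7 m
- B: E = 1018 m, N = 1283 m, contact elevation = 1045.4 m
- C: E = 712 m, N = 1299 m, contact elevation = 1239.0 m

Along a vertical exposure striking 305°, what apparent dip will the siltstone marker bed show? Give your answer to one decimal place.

Two edge vectors: A→B = (595, 902, 570.7), A→C = (289, 918, 764.3).
Normal n = (A→B) × (A→C) = (165496, -289826.2, 285532).
So ∂z/∂E = −n_x/n_z = −0.57961 and ∂z/∂N = −n_y/n_z = 1.01504.
Unit vector along 305° is (sin 305°, cos 305°) = (-0.8192, 0.5736).
Slope in that direction = a·(-0.8192) + b·(0.5736) = 1.05699.
Apparent dip = arctan|1.05699| = 46.6° (true dip is 49.5°, so apparent ≤ true as expected).

46.6°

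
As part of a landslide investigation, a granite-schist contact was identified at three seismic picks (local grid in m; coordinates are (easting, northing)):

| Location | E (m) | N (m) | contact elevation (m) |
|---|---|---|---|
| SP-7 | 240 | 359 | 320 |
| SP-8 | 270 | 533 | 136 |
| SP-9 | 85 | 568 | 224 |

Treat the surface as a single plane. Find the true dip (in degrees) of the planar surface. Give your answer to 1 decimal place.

Two edge vectors: SP-7→SP-8 = (30, 174, -184), SP-7→SP-9 = (-155, 209, -96).
Normal n = (SP-7→SP-8) × (SP-7→SP-9) = (21752, 31400, 33240).
So ∂z/∂E = −n_x/n_z = −0.65439 and ∂z/∂N = −n_y/n_z = −0.94465.
Gradient magnitude |∇z| = √(a² + b²) = √(0.42823 + 0.89235) = 1.14917.
True dip = arctan(1.14917) = 49.0°, dipping toward NE (azimuth ≈ 035°).

49.0°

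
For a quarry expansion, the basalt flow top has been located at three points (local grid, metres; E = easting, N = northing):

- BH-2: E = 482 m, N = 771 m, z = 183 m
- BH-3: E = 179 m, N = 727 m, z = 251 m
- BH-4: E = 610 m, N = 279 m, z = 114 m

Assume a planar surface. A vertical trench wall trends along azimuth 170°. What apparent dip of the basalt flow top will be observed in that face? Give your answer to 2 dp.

Two edge vectors: BH-2→BH-3 = (-303, -44, 68), BH-2→BH-4 = (128, -492, -69).
Normal n = (BH-2→BH-3) × (BH-2→BH-4) = (36492, -12203, 154708).
So ∂z/∂E = −n_x/n_z = −0.23588 and ∂z/∂N = −n_y/n_z = 0.07888.
Unit vector along 170° is (sin 170°, cos 170°) = (0.1736, -0.9848).
Slope in that direction = a·(0.1736) + b·(-0.9848) = −0.11864.
Apparent dip = arctan|0.11864| = 6.77° (true dip is 14.0°, so apparent ≤ true as expected).

6.77°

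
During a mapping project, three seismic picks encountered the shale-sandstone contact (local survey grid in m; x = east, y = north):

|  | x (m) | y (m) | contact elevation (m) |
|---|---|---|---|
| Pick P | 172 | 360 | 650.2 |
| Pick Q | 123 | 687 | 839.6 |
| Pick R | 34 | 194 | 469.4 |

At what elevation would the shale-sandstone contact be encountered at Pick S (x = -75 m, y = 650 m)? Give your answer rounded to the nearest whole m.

712 m

Let the plane be z = a·x + b·y + c.
Pick Q−Pick P: −49a + 327b = 189.4;  Pick R−Pick P: −138a − 166b = −180.8.
Solving gives a = 0.51974, b = 0.65709.
Then c = 650.2 − a·172 − b·360 = 324.25.
At (-75, 650): z = −39.0 + 427.1 + 324.25 = 712.4 m.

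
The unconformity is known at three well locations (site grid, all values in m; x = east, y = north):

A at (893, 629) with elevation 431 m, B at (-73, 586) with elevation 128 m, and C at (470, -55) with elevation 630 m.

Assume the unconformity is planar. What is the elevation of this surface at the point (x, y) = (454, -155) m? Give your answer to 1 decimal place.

674.5 m

Two edge vectors: A→B = (-966, -43, -303), A→C = (-423, -684, 199).
Normal n = (A→B) × (A→C) = (-215809, 320403, 642555).
So ∂z/∂x = −n_x/n_z = 0.33586 and ∂z/∂y = −n_y/n_z = −0.49864.
Intercept c from A: 431 − 299.92 + 313.64 = 444.72.
At (454, -155): z = 152.5 + 77.3 + 444.72 = 674.5 m.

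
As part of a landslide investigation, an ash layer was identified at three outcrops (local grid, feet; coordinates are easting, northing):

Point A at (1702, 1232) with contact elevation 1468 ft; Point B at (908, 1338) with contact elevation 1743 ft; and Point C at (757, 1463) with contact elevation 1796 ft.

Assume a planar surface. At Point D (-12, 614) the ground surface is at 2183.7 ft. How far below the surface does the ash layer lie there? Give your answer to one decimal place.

Let the plane be z = a·easting + b·northing + c.
Point B−Point A: −794a + 106b = 275;  Point C−Point A: −945a + 231b = 328.
Solving gives a = −0.345454, b = 0.006691.
Then c = 1468 − a·1702 − b·1232 = 2047.72.
At (-12, 614): z_contact = 4.15 + 4.11 + 2047.72 = 2055.97 ft.
Depth below ground = 2183.7 − 2055.97 = 127.7 ft.

127.7 ft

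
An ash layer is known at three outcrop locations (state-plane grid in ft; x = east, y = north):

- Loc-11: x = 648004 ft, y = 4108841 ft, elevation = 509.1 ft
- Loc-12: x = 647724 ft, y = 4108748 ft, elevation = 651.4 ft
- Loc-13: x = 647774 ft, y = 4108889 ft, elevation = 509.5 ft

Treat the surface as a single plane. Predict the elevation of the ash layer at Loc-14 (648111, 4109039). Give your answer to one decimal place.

302.6 ft

Two edge vectors: Loc-11→Loc-12 = (-280, -93, 142.3), Loc-11→Loc-13 = (-230, 48, 0.4).
Normal n = (Loc-11→Loc-12) × (Loc-11→Loc-13) = (-6867.6, -32617, -34830).
So ∂z/∂x = −n_x/n_z = −0.197174849 and ∂z/∂y = −n_y/n_z = −0.936462819.
Intercept c from Loc-11: 509.1 + 127770.09 + 3847776.83 = 3976056.02.
At (648111, 4109039): z = −127791.2 − 3847962.2 + 3976056.02 = 302.6 ft.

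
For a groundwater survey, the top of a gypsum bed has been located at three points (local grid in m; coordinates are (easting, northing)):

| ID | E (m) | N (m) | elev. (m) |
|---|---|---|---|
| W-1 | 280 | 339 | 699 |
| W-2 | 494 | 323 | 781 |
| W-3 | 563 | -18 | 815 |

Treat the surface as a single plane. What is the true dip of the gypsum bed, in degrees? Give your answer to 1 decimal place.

20.9°

Let the plane be z = a·E + b·N + c.
W-2−W-1: 214a − 16b = 82;  W-3−W-1: 283a − 357b = 116.
Solving gives a = 0.38149, b = −0.02251.
Gradient magnitude |∇z| = √(a² + b²) = √(0.14554 + 0.00051) = 0.38216.
True dip = arctan(0.38216) = 20.9°, dipping toward W (azimuth ≈ 273°).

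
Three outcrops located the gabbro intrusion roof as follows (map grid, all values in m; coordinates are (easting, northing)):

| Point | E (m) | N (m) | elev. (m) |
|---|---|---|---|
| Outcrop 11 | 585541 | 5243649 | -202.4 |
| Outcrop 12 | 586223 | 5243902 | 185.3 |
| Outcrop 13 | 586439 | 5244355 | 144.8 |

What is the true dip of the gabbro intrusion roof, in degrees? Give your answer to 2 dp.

Two edge vectors: Outcrop 11→Outcrop 12 = (682, 253, 387.7), Outcrop 11→Outcrop 13 = (898, 706, 347.2).
Normal n = (Outcrop 11→Outcrop 12) × (Outcrop 11→Outcrop 13) = (-185874.6, 111364.2, 254298).
So ∂z/∂E = −n_x/n_z = 0.73093 and ∂z/∂N = −n_y/n_z = −0.43793.
Gradient magnitude |∇z| = √(a² + b²) = √(0.53426 + 0.19178) = 0.85208.
True dip = arctan(0.85208) = 40.43°, dipping toward WNW (azimuth ≈ 301°).

40.43°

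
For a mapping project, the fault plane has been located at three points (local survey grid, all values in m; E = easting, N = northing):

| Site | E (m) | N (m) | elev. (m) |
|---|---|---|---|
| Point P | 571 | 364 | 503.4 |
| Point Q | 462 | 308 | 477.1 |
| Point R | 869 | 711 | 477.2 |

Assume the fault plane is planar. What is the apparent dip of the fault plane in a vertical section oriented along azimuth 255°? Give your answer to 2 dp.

19.45°

Two edge vectors: Point P→Point Q = (-109, -56, -26.3), Point P→Point R = (298, 347, -26.2).
Normal n = (Point P→Point Q) × (Point P→Point R) = (10593.3, -10693.2, -21135).
So ∂z/∂E = −n_x/n_z = 0.50122 and ∂z/∂N = −n_y/n_z = −0.50595.
Unit vector along 255° is (sin 255°, cos 255°) = (-0.9659, -0.2588).
Slope in that direction = a·(-0.9659) + b·(-0.2588) = −0.35319.
Apparent dip = arctan|0.35319| = 19.45° (true dip is 35.5°, so apparent ≤ true as expected).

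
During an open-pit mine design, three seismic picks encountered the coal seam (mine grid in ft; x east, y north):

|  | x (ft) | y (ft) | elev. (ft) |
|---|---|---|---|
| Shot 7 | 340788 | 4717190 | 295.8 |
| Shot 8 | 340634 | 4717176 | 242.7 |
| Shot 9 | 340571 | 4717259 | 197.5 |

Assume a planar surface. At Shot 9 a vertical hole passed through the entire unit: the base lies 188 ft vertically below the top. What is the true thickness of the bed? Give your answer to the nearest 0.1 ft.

171.2 ft

Two edge vectors: Shot 7→Shot 8 = (-154, -14, -53.1), Shot 7→Shot 9 = (-217, 69, -98.3).
Normal n = (Shot 7→Shot 8) × (Shot 7→Shot 9) = (5040.1, -3615.5, -13664).
So ∂z/∂x = −n_x/n_z = 0.36886 and ∂z/∂y = −n_y/n_z = −0.26460.
|∇z| = √(a²+b²) = 0.45395, so dip δ = arctan(0.45395) = 24.42°.
True thickness = vertical thickness × cos δ = 188 × cos 24.42° = 171.2 ft.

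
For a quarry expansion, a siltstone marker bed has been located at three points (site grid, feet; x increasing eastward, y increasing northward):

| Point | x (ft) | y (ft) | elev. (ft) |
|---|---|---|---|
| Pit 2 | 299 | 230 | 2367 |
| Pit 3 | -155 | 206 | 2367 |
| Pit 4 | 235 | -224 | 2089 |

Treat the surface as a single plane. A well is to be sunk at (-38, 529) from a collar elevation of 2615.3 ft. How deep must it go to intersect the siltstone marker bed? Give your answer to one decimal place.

Two edge vectors: Pit 2→Pit 3 = (-454, -24, 0), Pit 2→Pit 4 = (-64, -454, -278).
Normal n = (Pit 2→Pit 3) × (Pit 2→Pit 4) = (6672, -126212, 204580).
So ∂z/∂x = −n_x/n_z = −0.03261 and ∂z/∂y = −n_y/n_z = 0.61693.
Intercept c from Pit 2: 2367 + 9.75 − 141.89 = 2234.86.
At (-38, 529): z_contact = 1.24 + 326.36 + 2234.86 = 2562.45 ft.
Depth below ground = 2615.3 − 2562.45 = 52.8 ft.

52.8 ft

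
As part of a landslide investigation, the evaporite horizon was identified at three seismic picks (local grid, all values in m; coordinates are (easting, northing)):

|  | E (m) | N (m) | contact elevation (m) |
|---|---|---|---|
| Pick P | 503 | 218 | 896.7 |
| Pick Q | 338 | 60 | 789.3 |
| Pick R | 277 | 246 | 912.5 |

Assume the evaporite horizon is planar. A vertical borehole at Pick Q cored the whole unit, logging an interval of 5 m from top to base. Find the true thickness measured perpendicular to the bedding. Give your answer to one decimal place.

4.2 m

Let the plane be z = a·E + b·N + c.
Pick Q−Pick P: −165a − 158b = −107.4;  Pick R−Pick P: −226a + 28b = 15.8.
Solving gives a = 0.01267, b = 0.66652.
|∇z| = √(a²+b²) = 0.66664, so dip δ = arctan(0.66664) = 33.69°.
True thickness = vertical thickness × cos δ = 5 × cos 33.69° = 4.2 m.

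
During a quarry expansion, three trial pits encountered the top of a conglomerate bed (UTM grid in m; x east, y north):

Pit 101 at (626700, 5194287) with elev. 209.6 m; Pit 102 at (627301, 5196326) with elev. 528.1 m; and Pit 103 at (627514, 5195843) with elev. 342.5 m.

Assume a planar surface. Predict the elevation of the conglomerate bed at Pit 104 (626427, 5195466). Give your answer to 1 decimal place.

586.1 m

Two edge vectors: Pit 101→Pit 102 = (601, 2039, 318.5), Pit 101→Pit 103 = (814, 1556, 132.9).
Normal n = (Pit 101→Pit 102) × (Pit 101→Pit 103) = (-224602.9, 179386.1, -724590).
So ∂z/∂x = −n_x/n_z = −0.309972398 and ∂z/∂y = −n_y/n_z = 0.247569108.
Intercept c from Pit 101: 209.6 + 194259.70 − 1285945.00 = −1091475.70.
At (626427, 5195466): z = −194175.1 + 1286236.9 − 1091475.70 = 586.1 m.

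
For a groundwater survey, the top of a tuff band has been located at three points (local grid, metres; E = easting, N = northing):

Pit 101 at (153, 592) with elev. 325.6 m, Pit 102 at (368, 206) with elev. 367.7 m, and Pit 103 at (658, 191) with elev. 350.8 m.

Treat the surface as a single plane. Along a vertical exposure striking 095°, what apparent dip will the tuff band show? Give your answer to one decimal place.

3.0°

Let the plane be z = a·E + b·N + c.
Pit 102−Pit 101: 215a − 386b = 42.1;  Pit 103−Pit 101: 505a − 401b = 25.2.
Solving gives a = −0.06581, b = −0.14573.
Unit vector along 095° is (sin 95°, cos 95°) = (0.9962, -0.0872).
Slope in that direction = a·(0.9962) + b·(-0.0872) = −0.05286.
Apparent dip = arctan|0.05286| = 3.0° (true dip is 9.1°, so apparent ≤ true as expected).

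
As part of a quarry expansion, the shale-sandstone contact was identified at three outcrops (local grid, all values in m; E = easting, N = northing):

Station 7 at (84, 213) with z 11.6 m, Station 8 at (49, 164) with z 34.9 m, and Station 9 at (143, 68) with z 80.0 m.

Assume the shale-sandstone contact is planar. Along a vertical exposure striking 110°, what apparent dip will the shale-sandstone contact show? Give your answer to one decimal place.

9.0°

Let the plane be z = a·E + b·N + c.
Station 8−Station 7: −35a − 49b = 23.3;  Station 9−Station 7: 59a − 145b = 68.4.
Solving gives a = −0.00338, b = −0.47310.
Unit vector along 110° is (sin 110°, cos 110°) = (0.9397, -0.3420).
Slope in that direction = a·(0.9397) + b·(-0.3420) = 0.15864.
Apparent dip = arctan|0.15864| = 9.0° (true dip is 25.3°, so apparent ≤ true as expected).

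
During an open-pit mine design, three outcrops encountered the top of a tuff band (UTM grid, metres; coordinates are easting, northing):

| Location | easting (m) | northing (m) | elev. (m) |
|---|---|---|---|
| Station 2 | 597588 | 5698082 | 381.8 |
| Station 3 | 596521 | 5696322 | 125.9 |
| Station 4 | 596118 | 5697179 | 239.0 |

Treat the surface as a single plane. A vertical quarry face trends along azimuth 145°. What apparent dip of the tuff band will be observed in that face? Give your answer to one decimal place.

6.0°

Let the plane be z = a·easting + b·northing + c.
Station 3−Station 2: −1067a − 1760b = −255.9;  Station 4−Station 2: −1470a − 903b = −142.8.
Solving gives a = 0.01247, b = 0.13784.
Unit vector along 145° is (sin 145°, cos 145°) = (0.5736, -0.8192).
Slope in that direction = a·(0.5736) + b·(-0.8192) = −0.10576.
Apparent dip = arctan|0.10576| = 6.0° (true dip is 7.9°, so apparent ≤ true as expected).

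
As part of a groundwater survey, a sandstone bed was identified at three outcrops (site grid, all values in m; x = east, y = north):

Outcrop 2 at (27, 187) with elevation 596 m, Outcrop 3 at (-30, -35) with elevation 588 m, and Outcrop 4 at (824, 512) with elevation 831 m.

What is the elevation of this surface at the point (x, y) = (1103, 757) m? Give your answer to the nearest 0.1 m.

907.5 m

Let the plane be z = a·x + b·y + c.
Outcrop 3−Outcrop 2: −57a − 222b = −8;  Outcrop 4−Outcrop 2: 797a + 325b = 235.
Solving gives a = 0.312924, b = −0.044309.
Then c = 596 − a·27 − b·187 = 595.84.
At (1103, 757): z = 345.2 − 33.5 + 595.84 = 907.5 m.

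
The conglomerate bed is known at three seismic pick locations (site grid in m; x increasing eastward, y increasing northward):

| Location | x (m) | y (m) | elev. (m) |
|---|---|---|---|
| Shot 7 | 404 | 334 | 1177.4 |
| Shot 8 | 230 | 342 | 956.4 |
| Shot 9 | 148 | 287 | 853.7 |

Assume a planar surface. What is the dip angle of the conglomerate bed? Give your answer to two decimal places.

51.77°

Two edge vectors: Shot 7→Shot 8 = (-174, 8, -221), Shot 7→Shot 9 = (-256, -47, -323.7).
Normal n = (Shot 7→Shot 8) × (Shot 7→Shot 9) = (-12976.6, 252.2, 10226).
So ∂z/∂x = −n_x/n_z = 1.26898 and ∂z/∂y = −n_y/n_z = −0.02466.
Gradient magnitude |∇z| = √(a² + b²) = √(1.61031 + 0.00061) = 1.26922.
True dip = arctan(1.26922) = 51.77°, dipping toward W (azimuth ≈ 271°).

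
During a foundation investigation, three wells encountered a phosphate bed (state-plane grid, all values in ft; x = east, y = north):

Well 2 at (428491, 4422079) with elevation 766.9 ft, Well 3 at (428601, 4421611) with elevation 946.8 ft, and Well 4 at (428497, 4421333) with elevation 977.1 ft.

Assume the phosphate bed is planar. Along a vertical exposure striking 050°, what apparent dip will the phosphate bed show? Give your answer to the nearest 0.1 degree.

9.5°

Let the plane be z = a·x + b·y + c.
Well 3−Well 2: 110a − 468b = 179.9;  Well 4−Well 2: 6a − 746b = 210.2.
Solving gives a = 0.45212, b = −0.27813.
Unit vector along 050° is (sin 50°, cos 50°) = (0.7660, 0.6428).
Slope in that direction = a·(0.7660) + b·(0.6428) = 0.16757.
Apparent dip = arctan|0.16757| = 9.5° (true dip is 28.0°, so apparent ≤ true as expected).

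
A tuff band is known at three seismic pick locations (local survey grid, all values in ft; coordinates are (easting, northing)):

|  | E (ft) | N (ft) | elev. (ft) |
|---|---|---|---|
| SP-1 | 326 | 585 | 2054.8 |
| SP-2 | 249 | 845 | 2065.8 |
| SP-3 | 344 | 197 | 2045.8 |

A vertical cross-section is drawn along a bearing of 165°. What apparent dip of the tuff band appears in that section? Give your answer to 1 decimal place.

Let the plane be z = a·E + b·N + c.
SP-2−SP-1: −77a + 260b = 11;  SP-3−SP-1: 18a − 388b = −9.
Solving gives a = −0.07652, b = 0.01965.
Unit vector along 165° is (sin 165°, cos 165°) = (0.2588, -0.9659).
Slope in that direction = a·(0.2588) + b·(-0.9659) = −0.03878.
Apparent dip = arctan|0.03878| = 2.2° (true dip is 4.5°, so apparent ≤ true as expected).

2.2°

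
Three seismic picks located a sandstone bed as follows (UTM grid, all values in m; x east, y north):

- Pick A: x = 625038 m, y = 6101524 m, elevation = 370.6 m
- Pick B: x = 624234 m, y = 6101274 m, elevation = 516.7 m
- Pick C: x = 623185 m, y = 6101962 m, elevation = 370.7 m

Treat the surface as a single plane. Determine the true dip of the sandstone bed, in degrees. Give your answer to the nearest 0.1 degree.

18.8°

Let the plane be z = a·x + b·y + c.
Pick B−Pick A: −804a − 250b = 146.1;  Pick C−Pick A: −1853a + 438b = 0.1.
Solving gives a = −0.07851, b = −0.33191.
Gradient magnitude |∇z| = √(a² + b²) = √(0.00616 + 0.11017) = 0.34107.
True dip = arctan(0.34107) = 18.8°, dipping toward NNE (azimuth ≈ 013°).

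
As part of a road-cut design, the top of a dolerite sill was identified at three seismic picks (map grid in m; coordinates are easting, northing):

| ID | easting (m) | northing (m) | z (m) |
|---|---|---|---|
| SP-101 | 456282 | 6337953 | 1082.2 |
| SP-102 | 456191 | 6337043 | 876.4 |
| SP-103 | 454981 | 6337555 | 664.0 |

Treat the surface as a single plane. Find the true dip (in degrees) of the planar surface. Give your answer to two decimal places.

18.17°

Two edge vectors: SP-101→SP-102 = (-91, -910, -205.8), SP-101→SP-103 = (-1301, -398, -418.2).
Normal n = (SP-101→SP-102) × (SP-101→SP-103) = (298653.6, 229689.6, -1147692).
So ∂z/∂easting = −n_x/n_z = 0.26022 and ∂z/∂northing = −n_y/n_z = 0.20013.
Gradient magnitude |∇z| = √(a² + b²) = √(0.06771 + 0.04005) = 0.32828.
True dip = arctan(0.32828) = 18.17°, dipping toward SW (azimuth ≈ 232°).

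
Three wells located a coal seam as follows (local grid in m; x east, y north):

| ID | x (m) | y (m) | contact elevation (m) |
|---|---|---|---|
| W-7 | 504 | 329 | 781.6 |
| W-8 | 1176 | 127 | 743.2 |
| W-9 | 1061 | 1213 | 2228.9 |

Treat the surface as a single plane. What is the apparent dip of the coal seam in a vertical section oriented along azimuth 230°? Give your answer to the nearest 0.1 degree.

Let the plane be z = a·x + b·y + c.
W-8−W-7: 672a − 202b = −38.4;  W-9−W-7: 557a + 884b = 1447.3.
Solving gives a = 0.36573, b = 1.40678.
Unit vector along 230° is (sin 230°, cos 230°) = (-0.7660, -0.6428).
Slope in that direction = a·(-0.7660) + b·(-0.6428) = −1.18442.
Apparent dip = arctan|1.18442| = 49.8° (true dip is 55.5°, so apparent ≤ true as expected).

49.8°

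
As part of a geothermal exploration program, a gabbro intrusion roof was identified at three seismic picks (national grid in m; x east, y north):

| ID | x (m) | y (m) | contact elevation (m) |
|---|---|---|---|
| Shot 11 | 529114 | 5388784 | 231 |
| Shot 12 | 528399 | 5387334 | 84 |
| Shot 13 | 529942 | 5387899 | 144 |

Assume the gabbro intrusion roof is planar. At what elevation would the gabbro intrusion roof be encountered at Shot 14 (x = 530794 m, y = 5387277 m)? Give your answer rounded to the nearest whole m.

83 m

Two edge vectors: Shot 11→Shot 12 = (-715, -1450, -147), Shot 11→Shot 13 = (828, -885, -87).
Normal n = (Shot 11→Shot 12) × (Shot 11→Shot 13) = (-3945, -183921, 1833375).
So ∂z/∂x = −n_x/n_z = 0.00215177 and ∂z/∂y = −n_y/n_z = 0.10031827.
Intercept c from Shot 11: 231 − 1138.53 − 540593.46 = −541501.00.
At (530794, 5387277): z = 1142.1 + 540442.3 − 541501.00 = 83.4 m.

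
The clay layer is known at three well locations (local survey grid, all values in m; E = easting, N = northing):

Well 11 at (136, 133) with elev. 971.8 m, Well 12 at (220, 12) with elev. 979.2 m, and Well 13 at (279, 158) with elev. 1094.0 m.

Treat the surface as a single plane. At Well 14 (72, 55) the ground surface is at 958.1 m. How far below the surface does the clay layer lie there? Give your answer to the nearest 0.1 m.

Let the plane be z = a·E + b·N + c.
Well 12−Well 11: 84a − 121b = 7.4;  Well 13−Well 11: 143a + 25b = 122.2.
Solving gives a = 0.77159, b = 0.47449.
Then c = 971.8 − a·136 − b·133 = 803.76.
At (72, 55): z_contact = 55.55 + 26.10 + 803.76 = 885.41 m.
Depth below ground = 958.1 − 885.41 = 72.7 m.

72.7 m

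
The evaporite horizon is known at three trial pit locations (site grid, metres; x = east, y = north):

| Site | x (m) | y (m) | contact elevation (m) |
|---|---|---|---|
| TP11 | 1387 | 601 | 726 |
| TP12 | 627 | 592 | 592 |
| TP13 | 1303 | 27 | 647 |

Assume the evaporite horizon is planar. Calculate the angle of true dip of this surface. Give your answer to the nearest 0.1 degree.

11.7°

Two edge vectors: TP11→TP12 = (-760, -9, -134), TP11→TP13 = (-84, -574, -79).
Normal n = (TP11→TP12) × (TP11→TP13) = (-76205, -48784, 435484).
So ∂z/∂x = −n_x/n_z = 0.17499 and ∂z/∂y = −n_y/n_z = 0.11202.
Gradient magnitude |∇z| = √(a² + b²) = √(0.03062 + 0.01255) = 0.20777.
True dip = arctan(0.20777) = 11.7°, dipping toward WSW (azimuth ≈ 237°).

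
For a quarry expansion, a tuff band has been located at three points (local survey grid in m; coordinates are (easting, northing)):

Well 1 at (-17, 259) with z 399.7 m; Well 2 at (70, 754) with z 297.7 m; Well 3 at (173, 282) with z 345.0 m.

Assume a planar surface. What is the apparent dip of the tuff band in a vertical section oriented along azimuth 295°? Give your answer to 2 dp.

10.00°

Let the plane be z = a·E + b·N + c.
Well 2−Well 1: 87a + 495b = −102;  Well 3−Well 1: 190a + 23b = −54.7.
Solving gives a = −0.26867, b = −0.15884.
Unit vector along 295° is (sin 295°, cos 295°) = (-0.9063, 0.4226).
Slope in that direction = a·(-0.9063) + b·(0.4226) = 0.17637.
Apparent dip = arctan|0.17637| = 10.00° (true dip is 17.3°, so apparent ≤ true as expected).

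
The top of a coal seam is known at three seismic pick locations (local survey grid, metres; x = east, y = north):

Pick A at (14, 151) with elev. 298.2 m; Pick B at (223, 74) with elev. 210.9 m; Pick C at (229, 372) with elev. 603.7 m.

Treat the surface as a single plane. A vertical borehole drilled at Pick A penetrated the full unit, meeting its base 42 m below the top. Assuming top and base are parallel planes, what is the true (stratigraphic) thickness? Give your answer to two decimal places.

Two edge vectors: Pick A→Pick B = (209, -77, -87.3), Pick A→Pick C = (215, 221, 305.5).
Normal n = (Pick A→Pick B) × (Pick A→Pick C) = (-4230.2, -82619, 62744).
So ∂z/∂x = −n_x/n_z = 0.06742 and ∂z/∂y = −n_y/n_z = 1.31676.
|∇z| = √(a²+b²) = 1.31849, so dip δ = arctan(1.31849) = 52.82°.
True thickness = vertical thickness × cos δ = 42 × cos 52.82° = 25.38 m.

25.38 m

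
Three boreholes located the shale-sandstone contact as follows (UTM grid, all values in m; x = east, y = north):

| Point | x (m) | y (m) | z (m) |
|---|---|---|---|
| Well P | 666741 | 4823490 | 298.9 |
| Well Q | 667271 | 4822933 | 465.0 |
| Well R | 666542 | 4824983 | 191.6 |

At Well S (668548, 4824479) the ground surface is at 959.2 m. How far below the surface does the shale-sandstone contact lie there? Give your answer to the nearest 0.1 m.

Two edge vectors: Well P→Well Q = (530, -557, 166.1), Well P→Well R = (-199, 1493, -107.3).
Normal n = (Well P→Well Q) × (Well P→Well R) = (-188221.2, 23815.1, 680447).
So ∂z/∂x = −n_x/n_z = 0.276614049 and ∂z/∂y = −n_y/n_z = −0.034999199.
Intercept c from Well P: 298.9 − 184429.93 + 168818.29 = −15312.74.
At (668548, 4824479): z_contact = 184929.77 − 168852.90 − 15312.74 = 764.13 m.
Depth below ground = 959.2 − 764.13 = 195.1 m.

195.1 m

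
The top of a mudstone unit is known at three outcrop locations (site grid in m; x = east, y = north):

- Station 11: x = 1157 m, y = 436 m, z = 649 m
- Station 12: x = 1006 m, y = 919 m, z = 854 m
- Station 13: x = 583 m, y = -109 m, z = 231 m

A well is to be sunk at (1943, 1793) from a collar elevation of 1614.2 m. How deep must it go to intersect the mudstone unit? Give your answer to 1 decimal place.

85.7 m

Let the plane be z = a·x + b·y + c.
Station 12−Station 11: −151a + 483b = 205;  Station 13−Station 11: −574a − 545b = −418.
Solving gives a = 0.250792, b = 0.502836.
Then c = 649 − a·1157 − b·436 = 139.60.
At (1943, 1793): z_contact = 487.29 + 901.58 + 139.60 = 1528.47 m.
Depth below ground = 1614.2 − 1528.47 = 85.7 m.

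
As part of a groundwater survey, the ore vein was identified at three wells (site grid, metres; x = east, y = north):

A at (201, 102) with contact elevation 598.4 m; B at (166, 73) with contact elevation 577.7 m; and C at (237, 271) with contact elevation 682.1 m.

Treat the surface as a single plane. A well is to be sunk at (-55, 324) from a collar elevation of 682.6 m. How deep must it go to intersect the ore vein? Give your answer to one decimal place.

Two edge vectors: A→B = (-35, -29, -20.7), A→C = (36, 169, 83.7).
Normal n = (A→B) × (A→C) = (1071, 2184.3, -4871).
So ∂z/∂x = −n_x/n_z = 0.21987 and ∂z/∂y = −n_y/n_z = 0.44843.
Intercept c from A: 598.4 − 44.19 − 45.74 = 508.47.
At (-55, 324): z_contact = −12.09 + 145.29 + 508.47 = 641.66 m.
Depth below ground = 682.6 − 641.66 = 40.9 m.

40.9 m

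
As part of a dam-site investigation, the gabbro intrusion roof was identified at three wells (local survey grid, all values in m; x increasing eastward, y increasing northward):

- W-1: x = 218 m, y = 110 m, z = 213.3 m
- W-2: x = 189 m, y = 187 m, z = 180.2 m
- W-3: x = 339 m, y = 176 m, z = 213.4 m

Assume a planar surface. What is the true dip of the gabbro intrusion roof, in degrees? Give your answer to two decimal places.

22.11°

Two edge vectors: W-1→W-2 = (-29, 77, -33.1), W-1→W-3 = (121, 66, 0.1).
Normal n = (W-1→W-2) × (W-1→W-3) = (2192.3, -4002.2, -11231).
So ∂z/∂x = −n_x/n_z = 0.19520 and ∂z/∂y = −n_y/n_z = −0.35635.
Gradient magnitude |∇z| = √(a² + b²) = √(0.03810 + 0.12699) = 0.40631.
True dip = arctan(0.40631) = 22.11°, dipping toward NNW (azimuth ≈ 331°).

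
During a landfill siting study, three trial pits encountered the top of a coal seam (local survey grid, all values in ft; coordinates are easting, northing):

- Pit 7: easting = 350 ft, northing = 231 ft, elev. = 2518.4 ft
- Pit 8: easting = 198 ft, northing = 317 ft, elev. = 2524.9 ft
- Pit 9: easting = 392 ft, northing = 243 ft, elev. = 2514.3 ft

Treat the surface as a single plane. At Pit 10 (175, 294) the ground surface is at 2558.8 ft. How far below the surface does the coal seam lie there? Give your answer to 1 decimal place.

Let the plane be z = a·easting + b·northing + c.
Pit 8−Pit 7: −152a + 86b = 6.5;  Pit 9−Pit 7: 42a + 12b = −4.1.
Solving gives a = −0.07921, b = −0.06442.
Then c = 2518.4 − a·350 − b·231 = 2561.01.
At (175, 294): z_contact = −13.86 − 18.94 + 2561.01 = 2528.20 ft.
Depth below ground = 2558.8 − 2528.20 = 30.6 ft.

30.6 ft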